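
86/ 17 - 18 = -220/ 17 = -12.94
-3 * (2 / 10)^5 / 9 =-1 / 9375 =-0.00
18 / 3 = 6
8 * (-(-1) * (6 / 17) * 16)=45.18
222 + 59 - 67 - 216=-2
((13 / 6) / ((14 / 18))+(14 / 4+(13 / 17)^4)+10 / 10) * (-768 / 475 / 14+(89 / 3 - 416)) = -17190593296846 / 5831853825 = -2947.71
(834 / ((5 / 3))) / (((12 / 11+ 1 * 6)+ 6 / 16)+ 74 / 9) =1981584 / 62125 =31.90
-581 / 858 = -0.68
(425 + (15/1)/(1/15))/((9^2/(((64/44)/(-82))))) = -5200/36531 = -0.14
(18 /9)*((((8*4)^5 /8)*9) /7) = 75497472 /7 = 10785353.14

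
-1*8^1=-8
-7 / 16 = -0.44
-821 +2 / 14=-5746 / 7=-820.86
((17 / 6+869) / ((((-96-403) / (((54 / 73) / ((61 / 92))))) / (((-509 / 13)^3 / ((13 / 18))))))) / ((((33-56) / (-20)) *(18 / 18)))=8940114243491040 / 63463884367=140869.32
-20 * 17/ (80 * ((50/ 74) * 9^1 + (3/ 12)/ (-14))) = -518/ 739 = -0.70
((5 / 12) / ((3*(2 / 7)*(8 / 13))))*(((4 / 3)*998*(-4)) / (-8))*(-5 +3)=-227045 / 216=-1051.13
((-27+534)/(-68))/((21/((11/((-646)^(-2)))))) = -11408683/7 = -1629811.86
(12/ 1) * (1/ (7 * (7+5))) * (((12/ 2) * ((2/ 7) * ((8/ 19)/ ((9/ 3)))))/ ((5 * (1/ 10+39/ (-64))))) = -0.01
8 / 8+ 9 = 10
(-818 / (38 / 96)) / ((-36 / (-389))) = -1272808 / 57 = -22329.96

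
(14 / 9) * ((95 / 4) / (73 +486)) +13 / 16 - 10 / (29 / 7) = -1.54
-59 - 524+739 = 156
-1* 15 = -15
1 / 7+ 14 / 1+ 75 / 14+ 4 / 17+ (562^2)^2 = 3391752700095 / 34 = 99757432355.74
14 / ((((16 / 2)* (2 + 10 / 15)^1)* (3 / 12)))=21 / 8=2.62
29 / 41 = 0.71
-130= -130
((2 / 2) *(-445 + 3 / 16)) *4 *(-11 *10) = 195717.50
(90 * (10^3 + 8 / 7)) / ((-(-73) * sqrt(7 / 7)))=8640 / 7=1234.29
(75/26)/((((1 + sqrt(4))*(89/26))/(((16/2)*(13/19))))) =2600/1691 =1.54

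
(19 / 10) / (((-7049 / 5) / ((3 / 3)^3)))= -1 / 742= -0.00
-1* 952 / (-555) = 952 / 555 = 1.72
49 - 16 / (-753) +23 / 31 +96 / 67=80069602 / 1563981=51.20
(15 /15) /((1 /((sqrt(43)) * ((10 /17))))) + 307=10 * sqrt(43) /17 + 307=310.86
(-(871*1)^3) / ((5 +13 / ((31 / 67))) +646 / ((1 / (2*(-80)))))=20484065641 / 3203134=6395.01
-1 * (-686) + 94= 780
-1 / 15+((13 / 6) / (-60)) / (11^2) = -2917 / 43560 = -0.07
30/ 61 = 0.49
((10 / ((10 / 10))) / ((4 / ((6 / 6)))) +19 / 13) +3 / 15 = 541 / 130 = 4.16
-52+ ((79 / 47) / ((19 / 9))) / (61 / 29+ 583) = -262635143 / 5050808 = -52.00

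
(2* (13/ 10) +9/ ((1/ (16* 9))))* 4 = 25972/ 5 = 5194.40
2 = 2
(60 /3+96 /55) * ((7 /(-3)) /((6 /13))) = -54418 /495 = -109.94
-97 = -97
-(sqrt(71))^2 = -71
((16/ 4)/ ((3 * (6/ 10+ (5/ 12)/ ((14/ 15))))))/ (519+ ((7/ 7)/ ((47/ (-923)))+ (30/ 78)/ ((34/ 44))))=41548/ 16299297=0.00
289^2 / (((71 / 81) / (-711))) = -4810057911 / 71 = -67747294.52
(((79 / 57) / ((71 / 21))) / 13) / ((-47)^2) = 553 / 38739233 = 0.00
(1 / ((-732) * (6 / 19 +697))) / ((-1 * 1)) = 19 / 9698268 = 0.00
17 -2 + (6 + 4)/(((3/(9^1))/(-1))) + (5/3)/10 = -89/6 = -14.83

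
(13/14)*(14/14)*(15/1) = 195/14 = 13.93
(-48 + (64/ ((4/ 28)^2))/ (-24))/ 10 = -268/ 15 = -17.87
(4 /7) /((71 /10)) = 40 /497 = 0.08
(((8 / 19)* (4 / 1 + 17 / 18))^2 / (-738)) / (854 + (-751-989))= 31684 / 4779938547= 0.00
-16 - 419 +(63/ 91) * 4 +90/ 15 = -5541/ 13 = -426.23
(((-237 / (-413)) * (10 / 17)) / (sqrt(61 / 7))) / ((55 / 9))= 4266 * sqrt(427) / 4711091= 0.02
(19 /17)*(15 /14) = 285 /238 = 1.20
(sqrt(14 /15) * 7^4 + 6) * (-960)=-153664 * sqrt(210) - 5760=-2232562.92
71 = 71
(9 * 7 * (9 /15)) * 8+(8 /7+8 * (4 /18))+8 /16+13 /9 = 193577 /630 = 307.27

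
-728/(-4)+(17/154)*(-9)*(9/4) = 110735/616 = 179.76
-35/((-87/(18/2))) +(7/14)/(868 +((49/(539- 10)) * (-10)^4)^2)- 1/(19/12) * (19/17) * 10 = -47927194104571/13939888315304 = -3.44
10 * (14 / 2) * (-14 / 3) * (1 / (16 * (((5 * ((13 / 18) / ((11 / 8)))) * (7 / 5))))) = -1155 / 208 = -5.55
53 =53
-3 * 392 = -1176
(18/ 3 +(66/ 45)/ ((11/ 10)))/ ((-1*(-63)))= 22/ 189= 0.12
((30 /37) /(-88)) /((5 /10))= -15 /814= -0.02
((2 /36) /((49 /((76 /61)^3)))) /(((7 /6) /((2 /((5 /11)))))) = 9657472 /1167817245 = 0.01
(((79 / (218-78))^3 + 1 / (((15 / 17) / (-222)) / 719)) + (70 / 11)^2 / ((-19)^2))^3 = -10194044315712334976770129367312204812209220715921 / 1721987671322380876434944000000000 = -5919928745996151.30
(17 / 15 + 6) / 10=107 / 150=0.71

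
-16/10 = -8/5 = -1.60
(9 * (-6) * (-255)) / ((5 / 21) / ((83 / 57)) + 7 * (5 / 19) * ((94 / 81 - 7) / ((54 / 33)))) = -44325249948 / 20634263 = -2148.14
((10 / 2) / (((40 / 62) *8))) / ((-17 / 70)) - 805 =-220045 / 272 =-808.99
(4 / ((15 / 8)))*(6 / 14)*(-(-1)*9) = 288 / 35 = 8.23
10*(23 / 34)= 115 / 17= 6.76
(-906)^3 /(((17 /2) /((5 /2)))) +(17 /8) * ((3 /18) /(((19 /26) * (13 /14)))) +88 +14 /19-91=-847792260989 /3876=-218728653.51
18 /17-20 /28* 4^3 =-5314 /119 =-44.66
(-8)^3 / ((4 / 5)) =-640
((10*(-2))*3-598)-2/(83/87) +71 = -48895/83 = -589.10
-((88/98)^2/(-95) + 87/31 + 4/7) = -23824789/7070945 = -3.37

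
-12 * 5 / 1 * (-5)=300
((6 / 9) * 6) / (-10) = -2 / 5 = -0.40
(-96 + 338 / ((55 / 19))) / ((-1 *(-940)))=571 / 25850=0.02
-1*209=-209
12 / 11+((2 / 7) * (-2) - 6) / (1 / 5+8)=914 / 3157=0.29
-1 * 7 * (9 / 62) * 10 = -10.16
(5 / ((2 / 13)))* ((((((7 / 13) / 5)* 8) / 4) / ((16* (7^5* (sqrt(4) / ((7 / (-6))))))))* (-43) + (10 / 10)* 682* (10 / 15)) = 324377401 / 21952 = 14776.67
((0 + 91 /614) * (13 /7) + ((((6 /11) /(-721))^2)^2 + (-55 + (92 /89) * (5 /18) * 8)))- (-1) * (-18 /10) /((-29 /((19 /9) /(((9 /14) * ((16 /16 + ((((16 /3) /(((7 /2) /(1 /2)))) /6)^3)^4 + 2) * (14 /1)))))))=-1684113319240124772179399142612519375526988887 /32125604795658204765205389236191286631238590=-52.42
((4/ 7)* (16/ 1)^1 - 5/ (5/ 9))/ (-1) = -1/ 7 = -0.14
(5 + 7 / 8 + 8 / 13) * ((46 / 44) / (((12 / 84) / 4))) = 108675 / 572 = 189.99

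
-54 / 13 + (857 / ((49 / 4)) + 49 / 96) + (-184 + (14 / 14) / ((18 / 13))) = -21457385 / 183456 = -116.96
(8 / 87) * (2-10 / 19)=224 / 1653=0.14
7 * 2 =14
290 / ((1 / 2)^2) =1160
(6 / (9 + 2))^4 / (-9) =-144 / 14641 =-0.01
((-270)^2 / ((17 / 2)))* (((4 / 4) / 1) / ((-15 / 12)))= -116640 / 17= -6861.18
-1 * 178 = -178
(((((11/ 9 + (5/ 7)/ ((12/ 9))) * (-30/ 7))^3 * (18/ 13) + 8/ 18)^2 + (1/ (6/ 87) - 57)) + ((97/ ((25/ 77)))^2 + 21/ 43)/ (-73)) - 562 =2071244190769714452429298723/ 5947569413722009710000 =348250.53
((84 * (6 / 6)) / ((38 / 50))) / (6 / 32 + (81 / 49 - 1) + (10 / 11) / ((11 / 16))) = 66404800 / 1299467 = 51.10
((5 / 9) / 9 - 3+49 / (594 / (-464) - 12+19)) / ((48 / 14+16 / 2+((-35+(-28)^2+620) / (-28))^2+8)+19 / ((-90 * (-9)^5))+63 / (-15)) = 15559604655840 / 6650598738219203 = 0.00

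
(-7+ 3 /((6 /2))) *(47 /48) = -47 /8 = -5.88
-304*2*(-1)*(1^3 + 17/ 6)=6992/ 3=2330.67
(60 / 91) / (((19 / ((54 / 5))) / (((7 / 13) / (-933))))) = -216 / 998621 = -0.00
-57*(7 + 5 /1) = -684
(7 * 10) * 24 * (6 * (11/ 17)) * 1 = 110880/ 17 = 6522.35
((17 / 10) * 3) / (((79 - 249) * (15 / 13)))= -13 / 500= -0.03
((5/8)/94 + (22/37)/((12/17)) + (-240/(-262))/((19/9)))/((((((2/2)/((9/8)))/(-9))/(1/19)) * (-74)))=7196518521/778968272128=0.01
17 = 17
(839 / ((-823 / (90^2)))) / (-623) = 6795900 / 512729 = 13.25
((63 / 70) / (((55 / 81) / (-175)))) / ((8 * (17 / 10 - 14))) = 8505 / 3608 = 2.36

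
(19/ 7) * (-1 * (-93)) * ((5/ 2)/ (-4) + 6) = 75981/ 56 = 1356.80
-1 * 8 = -8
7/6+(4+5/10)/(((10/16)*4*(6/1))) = 22/15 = 1.47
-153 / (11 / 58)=-8874 / 11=-806.73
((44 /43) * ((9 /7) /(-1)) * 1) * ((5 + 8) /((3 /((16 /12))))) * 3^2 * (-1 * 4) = 82368 /301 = 273.65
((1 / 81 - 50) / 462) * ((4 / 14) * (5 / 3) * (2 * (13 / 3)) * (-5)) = 2631850 / 1178793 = 2.23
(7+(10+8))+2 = 27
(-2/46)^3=-1/12167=-0.00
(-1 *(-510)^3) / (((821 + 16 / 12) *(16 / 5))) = 248720625 / 4934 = 50409.53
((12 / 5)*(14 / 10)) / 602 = 6 / 1075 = 0.01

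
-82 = -82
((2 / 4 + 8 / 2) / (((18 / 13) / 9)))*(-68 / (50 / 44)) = -43758 / 25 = -1750.32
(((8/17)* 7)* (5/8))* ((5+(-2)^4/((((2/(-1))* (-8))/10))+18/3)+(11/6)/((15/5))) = 13615/306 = 44.49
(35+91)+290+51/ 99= 13745/ 33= 416.52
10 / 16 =0.62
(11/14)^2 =121/196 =0.62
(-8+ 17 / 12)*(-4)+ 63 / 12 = 31.58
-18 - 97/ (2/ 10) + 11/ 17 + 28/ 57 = -486304/ 969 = -501.86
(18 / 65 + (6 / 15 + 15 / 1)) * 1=15.68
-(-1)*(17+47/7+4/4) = 173/7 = 24.71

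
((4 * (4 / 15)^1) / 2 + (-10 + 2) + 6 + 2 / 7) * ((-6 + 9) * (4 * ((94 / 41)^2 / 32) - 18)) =61.44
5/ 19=0.26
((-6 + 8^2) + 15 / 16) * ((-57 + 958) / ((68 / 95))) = 74187.58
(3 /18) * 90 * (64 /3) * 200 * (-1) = -64000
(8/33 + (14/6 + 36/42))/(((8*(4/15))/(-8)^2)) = 7930/77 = 102.99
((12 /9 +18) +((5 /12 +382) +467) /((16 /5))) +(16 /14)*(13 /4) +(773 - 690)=499283 /1344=371.49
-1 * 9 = -9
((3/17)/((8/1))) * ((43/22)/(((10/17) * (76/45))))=1161/26752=0.04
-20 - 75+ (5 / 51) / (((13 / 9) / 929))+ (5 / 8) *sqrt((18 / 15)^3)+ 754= 3 *sqrt(30) / 20+ 159574 / 221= 722.88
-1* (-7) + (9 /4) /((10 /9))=9.02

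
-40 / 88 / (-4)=5 / 44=0.11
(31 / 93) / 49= 0.01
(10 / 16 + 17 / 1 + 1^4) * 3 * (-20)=-2235 / 2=-1117.50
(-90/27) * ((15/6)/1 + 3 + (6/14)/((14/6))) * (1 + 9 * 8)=-203305/147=-1383.03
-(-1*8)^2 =-64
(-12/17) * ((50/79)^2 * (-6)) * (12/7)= 2160000/742679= 2.91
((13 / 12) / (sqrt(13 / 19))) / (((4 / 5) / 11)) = 55 *sqrt(247) / 48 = 18.01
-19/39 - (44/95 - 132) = 485539/3705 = 131.05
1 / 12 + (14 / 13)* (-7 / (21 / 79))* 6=-26531 / 156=-170.07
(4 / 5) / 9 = 4 / 45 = 0.09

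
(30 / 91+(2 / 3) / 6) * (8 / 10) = 1444 / 4095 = 0.35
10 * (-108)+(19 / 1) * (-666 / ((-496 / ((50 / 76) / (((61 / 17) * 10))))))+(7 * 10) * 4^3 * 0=-65324655 / 60512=-1079.53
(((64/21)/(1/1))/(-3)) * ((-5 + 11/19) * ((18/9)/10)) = 256/285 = 0.90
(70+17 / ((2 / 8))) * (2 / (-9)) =-92 / 3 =-30.67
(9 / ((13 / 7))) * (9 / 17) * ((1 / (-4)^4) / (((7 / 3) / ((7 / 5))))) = 1701 / 282880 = 0.01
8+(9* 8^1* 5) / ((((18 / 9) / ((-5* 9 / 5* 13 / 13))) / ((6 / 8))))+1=-1206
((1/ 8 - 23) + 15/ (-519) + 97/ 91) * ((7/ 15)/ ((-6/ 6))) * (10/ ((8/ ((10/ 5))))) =916787/ 35984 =25.48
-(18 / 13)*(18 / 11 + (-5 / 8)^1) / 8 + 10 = 44959 / 4576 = 9.82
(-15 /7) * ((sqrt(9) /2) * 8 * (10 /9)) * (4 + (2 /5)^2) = -832 /7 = -118.86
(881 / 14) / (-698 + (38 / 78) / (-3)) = -103077 / 1143590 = -0.09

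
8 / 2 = 4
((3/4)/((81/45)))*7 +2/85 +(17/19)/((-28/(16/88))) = 2.93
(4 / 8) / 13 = 1 / 26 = 0.04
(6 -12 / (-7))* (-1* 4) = -216 / 7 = -30.86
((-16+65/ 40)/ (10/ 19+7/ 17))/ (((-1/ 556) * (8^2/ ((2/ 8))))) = 5163155/ 155136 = 33.28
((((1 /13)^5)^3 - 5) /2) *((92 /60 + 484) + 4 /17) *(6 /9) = -31702238767742180677864 /39157208155779429105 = -809.61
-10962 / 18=-609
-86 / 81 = -1.06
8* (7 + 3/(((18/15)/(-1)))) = 36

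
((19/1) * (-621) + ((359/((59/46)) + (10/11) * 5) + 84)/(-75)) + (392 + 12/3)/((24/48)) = -11011.91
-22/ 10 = -11/ 5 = -2.20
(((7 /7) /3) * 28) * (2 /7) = 8 /3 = 2.67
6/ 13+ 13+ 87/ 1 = 1306/ 13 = 100.46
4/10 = 2/5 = 0.40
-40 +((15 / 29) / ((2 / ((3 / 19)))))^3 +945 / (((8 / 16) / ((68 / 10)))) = 17145956432021 / 1338273208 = 12812.00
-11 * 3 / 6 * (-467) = 5137 / 2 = 2568.50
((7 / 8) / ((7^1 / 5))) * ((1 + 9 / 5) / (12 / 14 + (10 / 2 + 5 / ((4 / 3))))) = 49 / 269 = 0.18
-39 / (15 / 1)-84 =-433 / 5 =-86.60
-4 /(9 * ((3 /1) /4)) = -16 /27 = -0.59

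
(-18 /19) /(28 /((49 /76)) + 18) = -63 /4085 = -0.02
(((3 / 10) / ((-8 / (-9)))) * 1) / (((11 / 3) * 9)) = 9 / 880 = 0.01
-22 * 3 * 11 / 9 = -242 / 3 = -80.67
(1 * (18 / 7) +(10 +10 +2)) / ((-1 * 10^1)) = -86 / 35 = -2.46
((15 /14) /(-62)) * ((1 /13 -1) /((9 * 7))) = 5 /19747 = 0.00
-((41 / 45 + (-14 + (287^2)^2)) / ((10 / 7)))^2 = -22555437336395878225.85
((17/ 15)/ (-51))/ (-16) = 1/ 720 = 0.00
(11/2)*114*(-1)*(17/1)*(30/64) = -159885/32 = -4996.41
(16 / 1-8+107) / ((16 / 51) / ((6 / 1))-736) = -3519 / 22520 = -0.16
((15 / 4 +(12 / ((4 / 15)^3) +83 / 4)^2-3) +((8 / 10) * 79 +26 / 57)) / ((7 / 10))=31169121037 / 51072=610297.64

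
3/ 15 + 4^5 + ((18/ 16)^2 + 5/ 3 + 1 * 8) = 993727/ 960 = 1035.13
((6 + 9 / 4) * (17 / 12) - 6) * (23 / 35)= 299 / 80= 3.74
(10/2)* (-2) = -10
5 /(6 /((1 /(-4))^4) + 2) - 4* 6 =-36907 /1538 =-24.00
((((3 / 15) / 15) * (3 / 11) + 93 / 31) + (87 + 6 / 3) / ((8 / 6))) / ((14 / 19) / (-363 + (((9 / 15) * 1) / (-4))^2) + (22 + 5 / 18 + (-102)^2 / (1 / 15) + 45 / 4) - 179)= 635000533623 / 1419364096421975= 0.00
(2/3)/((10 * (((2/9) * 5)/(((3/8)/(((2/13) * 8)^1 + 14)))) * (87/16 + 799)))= 13/7079050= 0.00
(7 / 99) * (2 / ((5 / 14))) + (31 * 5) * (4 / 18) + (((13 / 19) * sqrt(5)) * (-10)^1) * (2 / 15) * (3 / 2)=17246 / 495 - 26 * sqrt(5) / 19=31.78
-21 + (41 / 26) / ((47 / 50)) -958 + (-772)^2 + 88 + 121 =363676779 / 611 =595215.68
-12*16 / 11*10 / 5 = -384 / 11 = -34.91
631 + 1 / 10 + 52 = 6831 / 10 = 683.10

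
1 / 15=0.07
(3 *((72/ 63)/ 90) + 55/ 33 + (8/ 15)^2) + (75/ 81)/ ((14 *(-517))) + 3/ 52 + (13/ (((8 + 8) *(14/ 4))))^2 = 29886131467/ 14227012800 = 2.10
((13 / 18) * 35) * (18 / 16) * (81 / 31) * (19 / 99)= 77805 / 5456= 14.26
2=2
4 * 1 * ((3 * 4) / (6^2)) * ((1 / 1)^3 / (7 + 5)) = 1 / 9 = 0.11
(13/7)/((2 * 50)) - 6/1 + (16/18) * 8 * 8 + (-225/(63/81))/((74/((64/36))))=10246529/233100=43.96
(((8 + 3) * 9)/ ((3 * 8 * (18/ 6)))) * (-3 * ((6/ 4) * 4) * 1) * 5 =-123.75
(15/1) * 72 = 1080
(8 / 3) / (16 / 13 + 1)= 1.20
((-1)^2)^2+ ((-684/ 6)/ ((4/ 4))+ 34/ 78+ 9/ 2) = -8429/ 78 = -108.06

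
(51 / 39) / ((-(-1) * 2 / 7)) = 119 / 26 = 4.58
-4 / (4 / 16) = -16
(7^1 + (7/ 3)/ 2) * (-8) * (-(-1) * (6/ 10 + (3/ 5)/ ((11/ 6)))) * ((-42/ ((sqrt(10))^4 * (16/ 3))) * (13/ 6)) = 227409/ 22000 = 10.34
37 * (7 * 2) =518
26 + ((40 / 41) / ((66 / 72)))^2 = 5518826 / 203401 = 27.13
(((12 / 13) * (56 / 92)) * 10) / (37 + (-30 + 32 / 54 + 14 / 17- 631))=-385560 / 42722017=-0.01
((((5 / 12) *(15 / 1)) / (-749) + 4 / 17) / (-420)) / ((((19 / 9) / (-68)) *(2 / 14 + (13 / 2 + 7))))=34677 / 27181210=0.00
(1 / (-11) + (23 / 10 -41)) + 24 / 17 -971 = -1008.38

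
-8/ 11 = -0.73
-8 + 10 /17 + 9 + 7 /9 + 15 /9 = 617 /153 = 4.03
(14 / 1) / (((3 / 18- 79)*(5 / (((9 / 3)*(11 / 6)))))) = -42 / 215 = -0.20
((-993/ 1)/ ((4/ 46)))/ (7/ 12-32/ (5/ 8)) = 685170/ 3037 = 225.61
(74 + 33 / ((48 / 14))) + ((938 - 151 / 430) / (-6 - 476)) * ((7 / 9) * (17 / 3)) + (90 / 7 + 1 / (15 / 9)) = 6934117709 / 78344280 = 88.51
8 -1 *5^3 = -117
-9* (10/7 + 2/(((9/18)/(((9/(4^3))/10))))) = -13.36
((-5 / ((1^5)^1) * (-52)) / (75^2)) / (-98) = -26 / 55125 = -0.00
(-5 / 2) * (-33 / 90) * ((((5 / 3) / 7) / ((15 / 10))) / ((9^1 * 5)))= 11 / 3402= 0.00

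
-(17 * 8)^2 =-18496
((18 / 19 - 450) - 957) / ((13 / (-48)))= 98640 / 19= 5191.58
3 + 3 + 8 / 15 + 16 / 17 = 1906 / 255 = 7.47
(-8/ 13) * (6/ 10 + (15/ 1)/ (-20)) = 6/ 65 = 0.09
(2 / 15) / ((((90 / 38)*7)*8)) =19 / 18900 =0.00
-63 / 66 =-21 / 22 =-0.95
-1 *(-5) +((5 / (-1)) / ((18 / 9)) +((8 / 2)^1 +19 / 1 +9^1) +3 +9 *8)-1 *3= 213 / 2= 106.50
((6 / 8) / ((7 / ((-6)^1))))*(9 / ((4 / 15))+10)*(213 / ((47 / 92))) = -1102275 / 94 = -11726.33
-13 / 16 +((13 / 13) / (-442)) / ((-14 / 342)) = -0.76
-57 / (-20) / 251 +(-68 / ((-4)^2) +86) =205221 / 2510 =81.76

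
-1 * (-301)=301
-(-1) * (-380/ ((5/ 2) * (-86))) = 76/ 43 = 1.77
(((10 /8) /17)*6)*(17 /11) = 15 /22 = 0.68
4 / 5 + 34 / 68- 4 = -27 / 10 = -2.70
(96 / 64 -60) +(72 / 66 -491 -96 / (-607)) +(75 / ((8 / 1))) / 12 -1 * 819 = -291965379 / 213664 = -1366.47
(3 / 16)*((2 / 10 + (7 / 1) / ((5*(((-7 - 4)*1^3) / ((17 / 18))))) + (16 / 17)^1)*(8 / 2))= 17183 / 22440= 0.77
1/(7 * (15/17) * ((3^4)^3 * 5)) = 17/279006525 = 0.00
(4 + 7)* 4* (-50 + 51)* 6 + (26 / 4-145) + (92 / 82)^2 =426163 / 3362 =126.76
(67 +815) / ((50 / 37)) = 652.68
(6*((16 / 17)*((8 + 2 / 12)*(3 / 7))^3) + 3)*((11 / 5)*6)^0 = 4167 / 17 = 245.12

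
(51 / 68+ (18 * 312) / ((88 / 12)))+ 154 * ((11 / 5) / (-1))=94109 / 220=427.77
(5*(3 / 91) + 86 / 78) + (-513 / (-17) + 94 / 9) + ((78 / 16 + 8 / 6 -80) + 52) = 2238445 / 111384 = 20.10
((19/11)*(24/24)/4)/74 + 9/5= 29399/16280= 1.81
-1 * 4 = -4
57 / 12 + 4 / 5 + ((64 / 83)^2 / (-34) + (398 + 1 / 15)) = 2836002641 / 7026780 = 403.60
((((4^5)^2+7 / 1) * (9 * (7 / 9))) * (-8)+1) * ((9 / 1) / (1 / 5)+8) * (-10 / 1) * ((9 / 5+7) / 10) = 136936548804 / 5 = 27387309760.80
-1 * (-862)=862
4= 4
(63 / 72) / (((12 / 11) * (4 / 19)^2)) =27797 / 1536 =18.10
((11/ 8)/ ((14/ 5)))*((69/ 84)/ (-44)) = -115/ 12544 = -0.01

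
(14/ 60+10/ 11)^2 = 142129/ 108900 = 1.31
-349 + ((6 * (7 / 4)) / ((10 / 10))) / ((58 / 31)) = -39833 / 116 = -343.39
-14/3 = -4.67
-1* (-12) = 12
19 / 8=2.38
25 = 25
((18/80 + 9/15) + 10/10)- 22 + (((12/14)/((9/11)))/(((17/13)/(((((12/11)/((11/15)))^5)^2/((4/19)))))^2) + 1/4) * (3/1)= 388813897380045799125269413366581882311573126778339/3329435418706180018302333354858053458268891720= 116780.73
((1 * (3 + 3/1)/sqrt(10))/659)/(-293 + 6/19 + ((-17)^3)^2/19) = 57 * sqrt(10)/79514966360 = 0.00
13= 13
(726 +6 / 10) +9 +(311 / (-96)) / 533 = 188194349 / 255840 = 735.59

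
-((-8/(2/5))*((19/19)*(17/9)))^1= 340/9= 37.78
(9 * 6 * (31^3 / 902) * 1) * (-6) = -4826142 / 451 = -10700.98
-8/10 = -4/5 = -0.80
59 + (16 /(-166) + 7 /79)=386812 /6557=58.99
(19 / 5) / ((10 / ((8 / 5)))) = 76 / 125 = 0.61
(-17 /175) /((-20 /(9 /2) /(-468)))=-17901 /1750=-10.23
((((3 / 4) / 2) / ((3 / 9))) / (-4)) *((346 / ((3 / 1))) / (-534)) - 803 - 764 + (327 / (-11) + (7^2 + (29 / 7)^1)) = -338488567 / 219296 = -1543.52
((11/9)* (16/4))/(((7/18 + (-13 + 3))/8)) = -704/173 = -4.07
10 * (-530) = -5300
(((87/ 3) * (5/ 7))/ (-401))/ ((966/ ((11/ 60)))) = -319/ 32538744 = -0.00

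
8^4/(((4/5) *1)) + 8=5128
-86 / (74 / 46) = -1978 / 37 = -53.46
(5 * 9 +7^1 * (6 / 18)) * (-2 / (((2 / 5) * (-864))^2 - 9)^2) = -177500 / 26744270418243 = -0.00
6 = 6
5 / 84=0.06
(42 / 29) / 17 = 42 / 493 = 0.09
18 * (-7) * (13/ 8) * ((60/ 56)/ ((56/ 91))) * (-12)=4277.81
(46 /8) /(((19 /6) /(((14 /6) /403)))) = 0.01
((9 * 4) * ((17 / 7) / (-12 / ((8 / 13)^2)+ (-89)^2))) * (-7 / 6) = -1632 / 126229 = -0.01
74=74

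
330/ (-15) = -22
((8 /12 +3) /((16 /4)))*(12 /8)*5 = 55 /8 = 6.88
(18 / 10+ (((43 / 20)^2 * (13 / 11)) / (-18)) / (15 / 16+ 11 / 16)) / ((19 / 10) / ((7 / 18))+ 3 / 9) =111797 / 361680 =0.31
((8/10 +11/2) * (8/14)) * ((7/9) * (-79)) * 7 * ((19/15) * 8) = -1176784/75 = -15690.45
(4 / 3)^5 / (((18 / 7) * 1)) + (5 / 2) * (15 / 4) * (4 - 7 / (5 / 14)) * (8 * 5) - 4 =-12799114 / 2187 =-5852.36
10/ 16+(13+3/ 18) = 13.79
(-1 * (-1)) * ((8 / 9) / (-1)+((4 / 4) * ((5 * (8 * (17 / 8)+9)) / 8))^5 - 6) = 10442552137 / 9216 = 1133089.42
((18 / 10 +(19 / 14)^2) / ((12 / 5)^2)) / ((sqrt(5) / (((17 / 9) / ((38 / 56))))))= 60673 *sqrt(5) / 172368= 0.79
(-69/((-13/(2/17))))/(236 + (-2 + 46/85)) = 345/129584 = 0.00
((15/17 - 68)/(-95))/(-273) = -163/62985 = -0.00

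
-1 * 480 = -480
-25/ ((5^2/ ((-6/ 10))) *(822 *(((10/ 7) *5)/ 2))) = 7/ 34250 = 0.00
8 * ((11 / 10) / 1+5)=244 / 5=48.80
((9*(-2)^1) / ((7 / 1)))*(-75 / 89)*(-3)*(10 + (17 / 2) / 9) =-44325 / 623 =-71.15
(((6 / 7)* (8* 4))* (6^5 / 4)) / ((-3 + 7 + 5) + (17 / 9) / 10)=33592320 / 5789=5802.78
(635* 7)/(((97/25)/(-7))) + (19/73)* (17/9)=-511032544/63729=-8018.84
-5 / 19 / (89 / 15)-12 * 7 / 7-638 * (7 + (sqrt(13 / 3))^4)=-250478359 / 15219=-16458.27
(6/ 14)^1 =3/ 7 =0.43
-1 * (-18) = 18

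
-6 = -6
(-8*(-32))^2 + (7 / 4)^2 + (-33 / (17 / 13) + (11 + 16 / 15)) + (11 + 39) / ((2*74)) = 9891839939 / 150960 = 65526.23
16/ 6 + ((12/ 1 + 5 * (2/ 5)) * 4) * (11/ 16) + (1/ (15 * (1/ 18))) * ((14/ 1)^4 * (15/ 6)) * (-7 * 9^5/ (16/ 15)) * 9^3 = -32556880793073.83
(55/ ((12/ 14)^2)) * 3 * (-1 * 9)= -8085/ 4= -2021.25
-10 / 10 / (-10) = 1 / 10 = 0.10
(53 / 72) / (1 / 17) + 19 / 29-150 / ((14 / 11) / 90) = -154841521 / 14616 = -10593.97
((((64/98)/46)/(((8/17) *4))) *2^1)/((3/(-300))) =-1700/1127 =-1.51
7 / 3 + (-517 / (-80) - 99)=-21649 / 240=-90.20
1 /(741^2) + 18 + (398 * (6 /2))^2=782799523975 /549081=1425654.00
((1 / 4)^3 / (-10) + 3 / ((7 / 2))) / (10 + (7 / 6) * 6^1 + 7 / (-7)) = 3833 / 71680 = 0.05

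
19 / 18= 1.06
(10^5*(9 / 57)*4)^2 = 3988919667.59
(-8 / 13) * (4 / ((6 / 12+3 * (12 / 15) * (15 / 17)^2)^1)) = -18496 / 17797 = -1.04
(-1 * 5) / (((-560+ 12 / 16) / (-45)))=-900 / 2237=-0.40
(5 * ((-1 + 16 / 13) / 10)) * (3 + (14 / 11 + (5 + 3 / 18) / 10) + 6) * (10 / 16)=0.78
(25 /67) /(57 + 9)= 25 /4422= 0.01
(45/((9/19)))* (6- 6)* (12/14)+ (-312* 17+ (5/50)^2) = -530399/100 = -5303.99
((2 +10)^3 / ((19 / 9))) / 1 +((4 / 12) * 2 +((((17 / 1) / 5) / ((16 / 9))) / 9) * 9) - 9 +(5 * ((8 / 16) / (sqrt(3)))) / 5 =812.39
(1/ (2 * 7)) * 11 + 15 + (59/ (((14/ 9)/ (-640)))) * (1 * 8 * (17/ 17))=-388357/ 2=-194178.50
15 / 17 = 0.88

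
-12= -12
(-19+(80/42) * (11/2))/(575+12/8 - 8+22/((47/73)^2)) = -790822/57668289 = -0.01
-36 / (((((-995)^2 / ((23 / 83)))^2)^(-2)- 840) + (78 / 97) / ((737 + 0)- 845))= 2865785992648010779477649102803125000 / 66868932535878562965400796893578975739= 0.04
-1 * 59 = -59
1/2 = 0.50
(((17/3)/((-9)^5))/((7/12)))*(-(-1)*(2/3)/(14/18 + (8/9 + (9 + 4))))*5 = -170/4546773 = -0.00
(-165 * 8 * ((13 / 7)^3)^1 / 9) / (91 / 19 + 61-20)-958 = -978.52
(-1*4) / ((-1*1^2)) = 4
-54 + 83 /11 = -511 /11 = -46.45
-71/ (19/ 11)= -781/ 19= -41.11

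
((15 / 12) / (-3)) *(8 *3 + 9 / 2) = -11.88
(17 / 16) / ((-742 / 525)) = -1275 / 1696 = -0.75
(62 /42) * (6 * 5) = 44.29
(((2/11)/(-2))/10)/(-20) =1/2200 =0.00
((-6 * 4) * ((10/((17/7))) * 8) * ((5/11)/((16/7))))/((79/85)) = -147000/869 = -169.16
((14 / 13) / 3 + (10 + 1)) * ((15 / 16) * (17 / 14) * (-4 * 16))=-75310 / 91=-827.58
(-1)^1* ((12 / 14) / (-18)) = 1 / 21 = 0.05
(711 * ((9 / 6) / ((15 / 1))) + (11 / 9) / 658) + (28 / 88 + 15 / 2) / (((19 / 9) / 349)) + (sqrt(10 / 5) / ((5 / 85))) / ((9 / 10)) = 170 * sqrt(2) / 9 + 4219221997 / 3094245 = 1390.28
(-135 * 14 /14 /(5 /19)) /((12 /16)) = -684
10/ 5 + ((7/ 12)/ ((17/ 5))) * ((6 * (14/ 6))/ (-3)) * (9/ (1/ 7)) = -1647/ 34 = -48.44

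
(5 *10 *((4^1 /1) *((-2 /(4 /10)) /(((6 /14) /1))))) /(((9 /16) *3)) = -112000 /81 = -1382.72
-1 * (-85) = 85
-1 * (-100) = 100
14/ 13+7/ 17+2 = 771/ 221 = 3.49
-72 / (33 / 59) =-1416 / 11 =-128.73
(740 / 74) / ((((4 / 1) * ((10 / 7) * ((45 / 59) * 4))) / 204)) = 7021 / 60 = 117.02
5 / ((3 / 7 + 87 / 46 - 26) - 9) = -1610 / 10523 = -0.15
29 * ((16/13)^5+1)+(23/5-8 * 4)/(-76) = 15697823521/141091340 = 111.26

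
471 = 471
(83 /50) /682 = 83 /34100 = 0.00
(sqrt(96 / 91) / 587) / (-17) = -0.00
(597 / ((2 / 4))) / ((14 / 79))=47163 / 7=6737.57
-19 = -19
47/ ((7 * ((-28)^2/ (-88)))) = -517/ 686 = -0.75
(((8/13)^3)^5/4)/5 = 8796093022208/255929465070453785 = 0.00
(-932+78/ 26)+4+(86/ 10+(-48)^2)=6938/ 5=1387.60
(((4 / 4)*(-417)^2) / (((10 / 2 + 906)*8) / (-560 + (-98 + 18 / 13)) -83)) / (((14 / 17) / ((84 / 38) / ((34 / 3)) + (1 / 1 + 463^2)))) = -1427450132872511 / 2967496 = -481028494.35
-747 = -747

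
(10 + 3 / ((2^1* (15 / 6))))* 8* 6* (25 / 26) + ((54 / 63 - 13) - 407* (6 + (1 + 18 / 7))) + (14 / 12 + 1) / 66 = -123187289 / 36036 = -3418.45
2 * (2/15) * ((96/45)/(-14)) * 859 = -54976/1575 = -34.91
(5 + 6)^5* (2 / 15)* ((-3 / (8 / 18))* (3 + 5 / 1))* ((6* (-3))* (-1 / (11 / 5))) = -9487368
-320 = -320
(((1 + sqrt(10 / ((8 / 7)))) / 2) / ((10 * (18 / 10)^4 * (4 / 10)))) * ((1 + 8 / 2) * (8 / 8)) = 3125 / 52488 + 3125 * sqrt(35) / 104976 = 0.24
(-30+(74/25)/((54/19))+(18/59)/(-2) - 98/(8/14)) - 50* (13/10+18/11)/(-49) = -8483868919/42931350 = -197.61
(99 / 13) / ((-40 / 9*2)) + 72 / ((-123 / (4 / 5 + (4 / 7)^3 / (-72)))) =-58070911 / 43876560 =-1.32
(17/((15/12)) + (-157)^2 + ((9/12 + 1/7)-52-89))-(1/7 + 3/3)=490427/20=24521.35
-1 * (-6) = 6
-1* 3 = -3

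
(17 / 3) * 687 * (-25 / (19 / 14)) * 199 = -271147450 / 19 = -14270918.42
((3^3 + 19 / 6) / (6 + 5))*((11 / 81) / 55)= 181 / 26730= 0.01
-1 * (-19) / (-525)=-19 / 525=-0.04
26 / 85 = 0.31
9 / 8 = 1.12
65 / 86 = 0.76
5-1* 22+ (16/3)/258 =-6571/387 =-16.98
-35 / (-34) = 1.03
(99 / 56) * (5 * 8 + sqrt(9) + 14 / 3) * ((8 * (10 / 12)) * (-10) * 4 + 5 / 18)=-1077505 / 48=-22448.02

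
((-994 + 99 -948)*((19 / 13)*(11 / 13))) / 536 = -385187 / 90584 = -4.25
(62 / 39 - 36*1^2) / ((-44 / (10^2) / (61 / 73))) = 186050 / 2847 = 65.35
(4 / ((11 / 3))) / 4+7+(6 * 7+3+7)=652 / 11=59.27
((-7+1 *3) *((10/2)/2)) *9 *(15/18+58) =-5295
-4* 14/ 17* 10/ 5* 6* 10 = -395.29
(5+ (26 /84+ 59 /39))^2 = 13875625 /298116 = 46.54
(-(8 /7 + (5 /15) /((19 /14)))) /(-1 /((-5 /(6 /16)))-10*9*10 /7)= 22160 /2050803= 0.01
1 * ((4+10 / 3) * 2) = 44 / 3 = 14.67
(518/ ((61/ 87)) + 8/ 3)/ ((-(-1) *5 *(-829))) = -135686/ 758535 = -0.18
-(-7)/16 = 7/16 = 0.44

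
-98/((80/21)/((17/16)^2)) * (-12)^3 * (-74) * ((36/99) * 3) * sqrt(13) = -891250857 * sqrt(13)/220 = -14606593.93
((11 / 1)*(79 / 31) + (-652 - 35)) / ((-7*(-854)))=-10214 / 92659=-0.11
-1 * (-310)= 310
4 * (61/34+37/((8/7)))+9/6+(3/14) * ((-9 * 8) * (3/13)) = 208251/1547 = 134.62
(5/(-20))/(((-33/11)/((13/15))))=13/180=0.07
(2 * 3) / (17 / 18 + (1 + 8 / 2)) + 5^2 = 2783 / 107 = 26.01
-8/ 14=-4/ 7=-0.57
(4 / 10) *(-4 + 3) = -2 / 5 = -0.40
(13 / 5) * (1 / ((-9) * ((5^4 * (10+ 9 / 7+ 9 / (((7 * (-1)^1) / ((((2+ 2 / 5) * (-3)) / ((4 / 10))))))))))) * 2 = -182 / 6778125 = -0.00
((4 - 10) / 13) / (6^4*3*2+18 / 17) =-17 / 286455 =-0.00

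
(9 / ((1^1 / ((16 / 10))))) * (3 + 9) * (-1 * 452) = -390528 / 5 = -78105.60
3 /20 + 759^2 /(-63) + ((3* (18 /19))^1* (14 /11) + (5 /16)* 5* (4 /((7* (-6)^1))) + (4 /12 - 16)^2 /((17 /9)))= -3841752281 /426360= -9010.58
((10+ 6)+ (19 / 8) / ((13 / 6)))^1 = 889 / 52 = 17.10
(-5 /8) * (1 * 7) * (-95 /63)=475 /72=6.60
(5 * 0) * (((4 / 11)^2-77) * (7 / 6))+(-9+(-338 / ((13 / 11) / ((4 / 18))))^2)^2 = 106572867025 / 6561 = 16243387.75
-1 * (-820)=820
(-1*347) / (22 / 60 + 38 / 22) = -165.72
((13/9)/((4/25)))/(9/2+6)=325/378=0.86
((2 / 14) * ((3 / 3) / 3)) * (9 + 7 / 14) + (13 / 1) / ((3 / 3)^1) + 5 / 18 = 865 / 63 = 13.73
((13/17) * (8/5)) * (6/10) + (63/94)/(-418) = 12232329/16699100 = 0.73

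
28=28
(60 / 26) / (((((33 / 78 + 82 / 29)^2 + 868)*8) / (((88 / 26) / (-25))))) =-111012 / 2497396445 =-0.00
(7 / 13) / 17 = 7 / 221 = 0.03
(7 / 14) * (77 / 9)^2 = 5929 / 162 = 36.60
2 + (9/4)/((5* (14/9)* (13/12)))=2063/910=2.27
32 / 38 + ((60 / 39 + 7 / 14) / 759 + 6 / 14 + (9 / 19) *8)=13288031 / 2624622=5.06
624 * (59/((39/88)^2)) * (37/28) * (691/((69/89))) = 220767626.02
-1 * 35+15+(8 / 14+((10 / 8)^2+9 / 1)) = -993 / 112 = -8.87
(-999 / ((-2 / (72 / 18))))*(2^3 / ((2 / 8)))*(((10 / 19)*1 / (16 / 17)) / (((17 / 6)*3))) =79920 / 19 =4206.32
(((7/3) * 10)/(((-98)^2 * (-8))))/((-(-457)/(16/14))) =-5/6583542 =-0.00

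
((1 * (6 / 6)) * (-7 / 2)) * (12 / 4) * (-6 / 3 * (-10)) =-210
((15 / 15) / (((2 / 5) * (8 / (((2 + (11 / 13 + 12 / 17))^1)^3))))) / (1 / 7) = 16930781875 / 172701776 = 98.03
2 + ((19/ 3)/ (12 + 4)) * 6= 35/ 8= 4.38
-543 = -543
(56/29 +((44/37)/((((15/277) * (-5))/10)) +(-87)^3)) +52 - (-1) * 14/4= -21196776673/32190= -658489.49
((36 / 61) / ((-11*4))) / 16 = -9 / 10736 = -0.00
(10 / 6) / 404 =5 / 1212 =0.00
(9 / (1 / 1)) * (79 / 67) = 711 / 67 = 10.61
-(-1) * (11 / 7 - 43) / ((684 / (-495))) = 7975 / 266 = 29.98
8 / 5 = 1.60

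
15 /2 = 7.50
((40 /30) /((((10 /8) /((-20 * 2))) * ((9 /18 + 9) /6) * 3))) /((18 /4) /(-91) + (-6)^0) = -9.45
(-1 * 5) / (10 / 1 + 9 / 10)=-50 / 109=-0.46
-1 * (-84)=84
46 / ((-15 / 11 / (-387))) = 65274 / 5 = 13054.80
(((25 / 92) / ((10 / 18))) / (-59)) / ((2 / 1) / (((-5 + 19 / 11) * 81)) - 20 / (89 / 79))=2919645 / 6254735966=0.00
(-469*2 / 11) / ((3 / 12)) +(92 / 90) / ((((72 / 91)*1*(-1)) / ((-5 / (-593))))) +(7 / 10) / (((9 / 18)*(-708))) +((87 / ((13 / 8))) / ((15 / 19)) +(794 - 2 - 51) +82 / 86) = 468.67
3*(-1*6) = -18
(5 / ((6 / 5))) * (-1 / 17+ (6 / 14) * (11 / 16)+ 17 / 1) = 71.82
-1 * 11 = -11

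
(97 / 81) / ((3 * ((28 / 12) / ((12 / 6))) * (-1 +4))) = 194 / 1701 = 0.11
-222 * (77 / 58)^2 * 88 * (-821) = 23773890756 / 841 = 28268597.81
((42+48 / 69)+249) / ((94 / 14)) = 46963 / 1081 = 43.44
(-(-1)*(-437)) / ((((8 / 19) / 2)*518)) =-8303 / 2072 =-4.01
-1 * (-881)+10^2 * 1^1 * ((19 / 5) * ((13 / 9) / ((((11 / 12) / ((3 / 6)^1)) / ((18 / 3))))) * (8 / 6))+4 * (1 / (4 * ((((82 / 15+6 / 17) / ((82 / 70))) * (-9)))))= 1123070177 / 342804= 3276.13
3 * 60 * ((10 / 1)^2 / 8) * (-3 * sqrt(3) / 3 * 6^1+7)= 15750 - 13500 * sqrt(3)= -7632.69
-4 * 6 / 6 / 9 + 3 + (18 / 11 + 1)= 514 / 99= 5.19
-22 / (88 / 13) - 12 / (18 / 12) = -45 / 4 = -11.25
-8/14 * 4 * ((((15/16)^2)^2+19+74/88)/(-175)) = 14860107/55193600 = 0.27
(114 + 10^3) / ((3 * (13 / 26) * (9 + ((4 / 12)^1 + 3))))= 2228 / 37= 60.22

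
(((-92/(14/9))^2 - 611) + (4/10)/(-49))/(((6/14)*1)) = 235761/35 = 6736.03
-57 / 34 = -1.68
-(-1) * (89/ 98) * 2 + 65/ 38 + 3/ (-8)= 23475/ 7448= 3.15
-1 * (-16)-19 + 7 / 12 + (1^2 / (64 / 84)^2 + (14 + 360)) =286699 / 768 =373.31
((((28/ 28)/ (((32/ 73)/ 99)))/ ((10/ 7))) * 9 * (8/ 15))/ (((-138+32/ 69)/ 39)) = -430353/ 2000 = -215.18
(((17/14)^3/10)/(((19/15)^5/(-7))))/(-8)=746161875/15530092928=0.05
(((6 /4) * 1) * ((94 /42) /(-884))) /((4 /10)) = -235 /24752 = -0.01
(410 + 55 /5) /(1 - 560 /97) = -40837 /463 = -88.20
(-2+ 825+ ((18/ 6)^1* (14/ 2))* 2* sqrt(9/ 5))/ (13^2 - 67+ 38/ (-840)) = 10584* sqrt(5)/ 42821+ 345660/ 42821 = 8.62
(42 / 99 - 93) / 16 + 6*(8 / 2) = 9617 / 528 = 18.21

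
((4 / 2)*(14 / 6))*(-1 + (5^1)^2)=112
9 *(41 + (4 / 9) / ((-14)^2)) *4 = 72328 / 49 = 1476.08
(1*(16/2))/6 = 4/3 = 1.33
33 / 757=0.04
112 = 112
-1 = -1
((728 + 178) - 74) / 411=832 / 411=2.02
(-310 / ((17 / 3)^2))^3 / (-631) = 1.43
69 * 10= 690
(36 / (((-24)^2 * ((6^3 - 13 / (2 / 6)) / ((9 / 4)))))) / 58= 0.00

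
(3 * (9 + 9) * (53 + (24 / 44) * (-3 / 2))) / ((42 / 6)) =4428 / 11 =402.55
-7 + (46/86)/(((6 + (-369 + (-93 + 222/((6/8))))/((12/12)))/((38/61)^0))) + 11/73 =-3441679/502240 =-6.85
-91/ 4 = -22.75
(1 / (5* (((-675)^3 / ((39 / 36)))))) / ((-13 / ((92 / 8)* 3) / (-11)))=-253 / 12301875000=-0.00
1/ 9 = 0.11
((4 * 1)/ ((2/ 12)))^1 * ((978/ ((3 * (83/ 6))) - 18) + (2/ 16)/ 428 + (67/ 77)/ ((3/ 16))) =670089125/ 2735348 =244.97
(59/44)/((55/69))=4071/2420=1.68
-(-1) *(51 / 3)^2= 289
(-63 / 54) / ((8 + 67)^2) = -7 / 33750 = -0.00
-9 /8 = -1.12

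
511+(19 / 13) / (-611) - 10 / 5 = 4042968 / 7943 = 509.00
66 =66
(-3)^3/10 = -27/10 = -2.70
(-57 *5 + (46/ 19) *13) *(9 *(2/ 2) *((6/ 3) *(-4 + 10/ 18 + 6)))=-221582/ 19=-11662.21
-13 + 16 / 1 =3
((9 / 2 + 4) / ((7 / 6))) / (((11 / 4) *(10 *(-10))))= -51 / 1925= -0.03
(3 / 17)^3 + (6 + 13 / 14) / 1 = 476939 / 68782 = 6.93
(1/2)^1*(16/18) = 4/9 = 0.44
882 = 882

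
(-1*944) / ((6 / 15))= -2360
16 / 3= 5.33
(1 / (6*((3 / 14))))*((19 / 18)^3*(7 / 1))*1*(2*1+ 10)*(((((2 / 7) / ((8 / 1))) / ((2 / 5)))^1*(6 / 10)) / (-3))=-48013 / 34992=-1.37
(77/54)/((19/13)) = 1001/1026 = 0.98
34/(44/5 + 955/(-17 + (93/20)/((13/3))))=-351985/529648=-0.66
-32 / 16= -2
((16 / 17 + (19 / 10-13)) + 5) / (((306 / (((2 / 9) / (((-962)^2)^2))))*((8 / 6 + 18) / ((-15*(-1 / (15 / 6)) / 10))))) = -877 / 6460091037537134400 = -0.00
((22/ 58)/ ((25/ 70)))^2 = 23716/ 21025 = 1.13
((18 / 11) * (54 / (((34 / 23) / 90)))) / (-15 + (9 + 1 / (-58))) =-58349160 / 65263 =-894.06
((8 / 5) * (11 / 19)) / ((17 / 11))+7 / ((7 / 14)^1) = 23578 / 1615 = 14.60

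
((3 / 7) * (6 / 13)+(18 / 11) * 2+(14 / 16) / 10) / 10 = 284927 / 800800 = 0.36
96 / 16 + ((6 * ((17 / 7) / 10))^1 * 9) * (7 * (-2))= -888 / 5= -177.60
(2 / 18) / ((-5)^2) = 1 / 225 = 0.00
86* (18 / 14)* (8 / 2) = 442.29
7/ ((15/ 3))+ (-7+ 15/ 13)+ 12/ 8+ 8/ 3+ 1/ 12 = -51/ 260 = -0.20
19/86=0.22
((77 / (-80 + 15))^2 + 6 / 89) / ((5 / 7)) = 2.06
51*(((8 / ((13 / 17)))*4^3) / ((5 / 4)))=1775616 / 65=27317.17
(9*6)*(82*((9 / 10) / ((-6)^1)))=-3321 / 5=-664.20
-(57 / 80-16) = 15.29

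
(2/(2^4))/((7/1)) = 1/56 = 0.02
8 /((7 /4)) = 32 /7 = 4.57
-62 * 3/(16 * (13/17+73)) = -0.16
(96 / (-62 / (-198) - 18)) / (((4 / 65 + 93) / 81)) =-50038560 / 10591799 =-4.72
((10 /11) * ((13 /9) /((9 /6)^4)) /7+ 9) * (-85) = -43118545 /56133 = -768.15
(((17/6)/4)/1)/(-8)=-17/192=-0.09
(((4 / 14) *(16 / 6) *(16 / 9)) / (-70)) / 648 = -16 / 535815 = -0.00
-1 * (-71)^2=-5041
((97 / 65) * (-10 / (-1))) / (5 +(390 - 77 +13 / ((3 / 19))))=582 / 15613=0.04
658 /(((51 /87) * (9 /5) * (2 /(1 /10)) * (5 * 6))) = 9541 /9180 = 1.04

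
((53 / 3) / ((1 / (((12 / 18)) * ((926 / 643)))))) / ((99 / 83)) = 8146948 / 572913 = 14.22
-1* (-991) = 991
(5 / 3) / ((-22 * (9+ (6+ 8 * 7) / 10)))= -0.00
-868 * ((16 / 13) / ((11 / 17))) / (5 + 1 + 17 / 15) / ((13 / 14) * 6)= -8263360 / 198913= -41.54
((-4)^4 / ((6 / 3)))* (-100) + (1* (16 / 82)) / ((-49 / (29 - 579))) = -25710800 / 2009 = -12797.81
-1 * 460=-460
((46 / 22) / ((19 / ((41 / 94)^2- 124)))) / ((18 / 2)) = -762473 / 503652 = -1.51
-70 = -70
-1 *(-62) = 62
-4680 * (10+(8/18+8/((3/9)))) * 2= -322400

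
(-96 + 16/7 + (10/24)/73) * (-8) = 749.67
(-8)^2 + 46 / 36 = 1175 / 18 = 65.28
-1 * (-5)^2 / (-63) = 25 / 63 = 0.40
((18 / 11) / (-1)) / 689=-18 / 7579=-0.00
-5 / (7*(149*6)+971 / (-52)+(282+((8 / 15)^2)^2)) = -13162500 / 17167606117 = -0.00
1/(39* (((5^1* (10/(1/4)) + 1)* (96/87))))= 29/250848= 0.00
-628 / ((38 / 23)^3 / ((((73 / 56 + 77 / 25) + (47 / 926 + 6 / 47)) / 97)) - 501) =1061950012375132 / 685037954820319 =1.55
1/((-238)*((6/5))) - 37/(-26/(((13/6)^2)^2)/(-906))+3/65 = -94944190141/3341520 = -28413.47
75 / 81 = 25 / 27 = 0.93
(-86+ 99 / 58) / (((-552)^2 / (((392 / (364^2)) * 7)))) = -34223 / 5973417216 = -0.00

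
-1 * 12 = -12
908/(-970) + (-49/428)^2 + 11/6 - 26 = -6687210553/266532720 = -25.09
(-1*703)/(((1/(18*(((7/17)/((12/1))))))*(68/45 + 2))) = -123.67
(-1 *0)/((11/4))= 0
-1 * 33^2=-1089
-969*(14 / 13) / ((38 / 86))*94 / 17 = -169764 / 13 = -13058.77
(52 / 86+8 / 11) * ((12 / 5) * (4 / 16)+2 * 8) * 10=104580 / 473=221.10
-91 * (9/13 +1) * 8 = -1232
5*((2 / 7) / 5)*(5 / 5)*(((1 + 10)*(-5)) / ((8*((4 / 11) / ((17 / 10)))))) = -2057 / 224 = -9.18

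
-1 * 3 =-3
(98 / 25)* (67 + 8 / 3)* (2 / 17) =40964 / 1275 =32.13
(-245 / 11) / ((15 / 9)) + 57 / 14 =-9.29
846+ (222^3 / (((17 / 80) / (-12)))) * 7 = -73523828178 / 17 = -4324931069.29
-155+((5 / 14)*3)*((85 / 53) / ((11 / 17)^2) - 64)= -19704215 / 89782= -219.47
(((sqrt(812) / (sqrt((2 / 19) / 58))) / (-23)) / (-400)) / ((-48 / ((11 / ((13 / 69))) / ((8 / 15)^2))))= -2871*sqrt(133) / 106496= -0.31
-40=-40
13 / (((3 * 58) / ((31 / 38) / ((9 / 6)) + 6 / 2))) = 0.26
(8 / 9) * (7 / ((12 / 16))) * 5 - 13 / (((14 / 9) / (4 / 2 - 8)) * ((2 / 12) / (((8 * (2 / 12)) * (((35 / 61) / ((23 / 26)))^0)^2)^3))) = 142624 / 189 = 754.62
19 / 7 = 2.71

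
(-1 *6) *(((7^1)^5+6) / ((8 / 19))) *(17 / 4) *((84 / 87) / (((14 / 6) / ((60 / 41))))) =-733130865 / 1189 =-616594.50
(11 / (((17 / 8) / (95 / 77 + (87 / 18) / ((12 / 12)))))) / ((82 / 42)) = 11212 / 697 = 16.09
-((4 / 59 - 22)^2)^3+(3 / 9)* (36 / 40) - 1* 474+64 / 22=-516416583536124990627 / 4639858700510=-111300066.85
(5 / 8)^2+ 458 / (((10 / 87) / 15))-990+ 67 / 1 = 3766169 / 64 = 58846.39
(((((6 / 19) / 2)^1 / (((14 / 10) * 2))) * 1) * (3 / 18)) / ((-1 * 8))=-5 / 4256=-0.00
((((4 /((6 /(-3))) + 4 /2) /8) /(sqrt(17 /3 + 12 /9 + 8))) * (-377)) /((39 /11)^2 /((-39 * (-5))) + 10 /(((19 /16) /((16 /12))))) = 0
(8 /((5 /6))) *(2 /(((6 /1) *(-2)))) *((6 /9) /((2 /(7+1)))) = -64 /15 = -4.27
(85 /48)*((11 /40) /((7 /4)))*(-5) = -935 /672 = -1.39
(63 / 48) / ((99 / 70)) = 245 / 264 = 0.93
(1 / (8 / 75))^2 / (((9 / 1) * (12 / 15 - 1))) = -3125 / 64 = -48.83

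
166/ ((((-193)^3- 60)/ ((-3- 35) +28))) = 1660/ 7189117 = 0.00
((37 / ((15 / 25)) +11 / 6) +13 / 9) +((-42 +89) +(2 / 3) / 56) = 28213 / 252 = 111.96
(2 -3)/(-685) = 1/685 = 0.00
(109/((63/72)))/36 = 3.46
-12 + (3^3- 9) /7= -66 /7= -9.43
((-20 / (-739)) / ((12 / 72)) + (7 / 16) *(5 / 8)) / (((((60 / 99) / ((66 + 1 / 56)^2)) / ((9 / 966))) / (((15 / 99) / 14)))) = 1690366278075 / 5349021712384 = 0.32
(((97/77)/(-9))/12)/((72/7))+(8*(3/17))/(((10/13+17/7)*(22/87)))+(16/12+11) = 1985693071/141048864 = 14.08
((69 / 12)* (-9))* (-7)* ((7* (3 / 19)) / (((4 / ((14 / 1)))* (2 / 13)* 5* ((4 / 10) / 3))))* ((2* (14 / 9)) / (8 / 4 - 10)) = -6461091 / 1216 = -5313.40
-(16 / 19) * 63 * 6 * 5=-30240 / 19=-1591.58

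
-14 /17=-0.82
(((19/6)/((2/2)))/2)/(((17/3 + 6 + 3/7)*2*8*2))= 0.00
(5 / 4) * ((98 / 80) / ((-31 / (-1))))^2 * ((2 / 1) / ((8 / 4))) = 2401 / 1230080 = 0.00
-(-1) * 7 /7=1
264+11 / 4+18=1139 / 4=284.75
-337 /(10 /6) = -1011 /5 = -202.20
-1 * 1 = -1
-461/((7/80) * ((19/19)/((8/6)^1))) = -147520/21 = -7024.76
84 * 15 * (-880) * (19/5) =-4213440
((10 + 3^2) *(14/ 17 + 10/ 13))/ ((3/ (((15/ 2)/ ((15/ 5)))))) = 16720/ 663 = 25.22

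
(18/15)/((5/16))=96/25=3.84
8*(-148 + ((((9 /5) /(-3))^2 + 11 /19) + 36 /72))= -556932 /475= -1172.49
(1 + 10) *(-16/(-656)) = 11/41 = 0.27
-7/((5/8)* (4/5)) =-14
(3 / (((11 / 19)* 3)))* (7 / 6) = 133 / 66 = 2.02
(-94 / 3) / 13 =-94 / 39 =-2.41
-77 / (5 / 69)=-5313 / 5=-1062.60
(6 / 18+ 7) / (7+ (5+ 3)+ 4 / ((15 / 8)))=110 / 257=0.43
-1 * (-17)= 17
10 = 10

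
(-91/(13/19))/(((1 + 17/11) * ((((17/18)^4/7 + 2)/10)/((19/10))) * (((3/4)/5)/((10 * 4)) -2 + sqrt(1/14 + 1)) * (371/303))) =2020935806208000 * sqrt(210)/214899216797743 + 56480103443998080/214899216797743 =399.10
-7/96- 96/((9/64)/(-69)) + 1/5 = 22609981/480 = 47104.13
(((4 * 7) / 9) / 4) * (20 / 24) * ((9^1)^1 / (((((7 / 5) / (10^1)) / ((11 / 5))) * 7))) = 275 / 21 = 13.10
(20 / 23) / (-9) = -20 / 207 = -0.10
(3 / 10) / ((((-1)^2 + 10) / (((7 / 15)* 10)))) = 7 / 55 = 0.13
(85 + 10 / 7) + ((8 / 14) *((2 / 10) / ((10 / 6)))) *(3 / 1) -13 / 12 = 179657 / 2100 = 85.55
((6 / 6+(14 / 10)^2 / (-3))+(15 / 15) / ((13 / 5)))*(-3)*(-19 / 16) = 13547 / 5200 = 2.61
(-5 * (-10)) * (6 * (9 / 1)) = 2700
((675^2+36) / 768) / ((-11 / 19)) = -2885853 / 2816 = -1024.81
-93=-93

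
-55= -55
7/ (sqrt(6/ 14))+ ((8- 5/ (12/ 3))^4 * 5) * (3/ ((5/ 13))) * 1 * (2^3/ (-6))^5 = -341172+ 7 * sqrt(21)/ 3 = -341161.31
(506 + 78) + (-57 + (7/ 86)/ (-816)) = 36982745/ 70176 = 527.00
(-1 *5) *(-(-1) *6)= -30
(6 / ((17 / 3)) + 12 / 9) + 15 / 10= 397 / 102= 3.89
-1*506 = -506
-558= -558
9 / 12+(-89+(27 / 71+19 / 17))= -86.75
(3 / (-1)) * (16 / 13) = -48 / 13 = -3.69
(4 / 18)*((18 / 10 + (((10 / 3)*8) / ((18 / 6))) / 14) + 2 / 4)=1849 / 2835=0.65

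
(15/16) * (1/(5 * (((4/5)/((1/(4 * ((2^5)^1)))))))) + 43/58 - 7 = -1486413/237568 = -6.26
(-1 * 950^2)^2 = 814506250000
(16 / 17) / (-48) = -1 / 51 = -0.02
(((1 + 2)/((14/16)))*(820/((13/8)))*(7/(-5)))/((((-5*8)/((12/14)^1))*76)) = 5904/8645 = 0.68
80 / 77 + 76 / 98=978 / 539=1.81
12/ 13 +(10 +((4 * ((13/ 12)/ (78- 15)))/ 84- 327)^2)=350399296306765/ 3276615888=106939.39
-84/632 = -21/158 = -0.13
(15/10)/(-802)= -3/1604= -0.00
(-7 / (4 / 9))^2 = 3969 / 16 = 248.06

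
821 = 821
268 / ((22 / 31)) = 4154 / 11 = 377.64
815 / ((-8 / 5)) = -4075 / 8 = -509.38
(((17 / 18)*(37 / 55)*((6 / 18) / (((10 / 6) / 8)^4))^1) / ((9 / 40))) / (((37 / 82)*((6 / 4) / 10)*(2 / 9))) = 45678592 / 1375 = 33220.79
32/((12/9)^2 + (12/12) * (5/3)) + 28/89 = 26500/2759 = 9.60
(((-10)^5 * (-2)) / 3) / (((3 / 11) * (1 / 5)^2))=55000000 / 9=6111111.11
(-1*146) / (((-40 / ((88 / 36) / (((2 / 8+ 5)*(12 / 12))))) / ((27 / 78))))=803 / 1365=0.59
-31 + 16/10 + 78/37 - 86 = -20959/185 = -113.29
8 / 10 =4 / 5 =0.80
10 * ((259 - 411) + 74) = -780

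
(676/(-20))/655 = -169/3275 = -0.05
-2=-2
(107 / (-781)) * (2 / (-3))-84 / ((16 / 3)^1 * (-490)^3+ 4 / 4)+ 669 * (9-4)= 3345.09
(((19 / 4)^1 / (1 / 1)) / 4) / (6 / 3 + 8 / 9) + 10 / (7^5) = 2878157 / 6991712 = 0.41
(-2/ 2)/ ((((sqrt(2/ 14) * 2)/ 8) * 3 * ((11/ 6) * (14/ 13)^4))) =-28561 * sqrt(7)/ 52822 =-1.43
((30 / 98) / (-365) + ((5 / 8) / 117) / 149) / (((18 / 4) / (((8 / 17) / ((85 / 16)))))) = -12816224 / 810963722205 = -0.00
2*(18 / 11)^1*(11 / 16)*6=27 / 2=13.50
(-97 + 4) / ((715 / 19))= -2.47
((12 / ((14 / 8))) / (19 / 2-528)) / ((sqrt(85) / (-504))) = 6912*sqrt(85) / 88145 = 0.72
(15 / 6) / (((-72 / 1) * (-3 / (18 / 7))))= 5 / 168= 0.03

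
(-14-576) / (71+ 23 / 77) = -4543 / 549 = -8.28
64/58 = 32/29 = 1.10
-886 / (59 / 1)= -886 / 59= -15.02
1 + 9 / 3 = 4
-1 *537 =-537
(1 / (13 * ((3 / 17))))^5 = 1419857 / 90224199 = 0.02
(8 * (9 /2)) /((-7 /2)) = -72 /7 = -10.29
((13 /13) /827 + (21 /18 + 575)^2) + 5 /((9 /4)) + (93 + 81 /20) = 2746196581 /8270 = 332067.30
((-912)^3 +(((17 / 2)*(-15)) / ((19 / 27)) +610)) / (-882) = 28824903769 / 33516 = 860034.13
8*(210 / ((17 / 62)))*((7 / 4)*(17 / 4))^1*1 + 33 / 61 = 2779803 / 61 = 45570.54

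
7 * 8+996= 1052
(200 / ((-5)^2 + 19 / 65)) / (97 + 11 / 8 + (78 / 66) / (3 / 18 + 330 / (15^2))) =14014000 / 175625643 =0.08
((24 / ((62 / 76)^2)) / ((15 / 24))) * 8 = 2217984 / 4805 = 461.60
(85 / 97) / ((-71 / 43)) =-3655 / 6887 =-0.53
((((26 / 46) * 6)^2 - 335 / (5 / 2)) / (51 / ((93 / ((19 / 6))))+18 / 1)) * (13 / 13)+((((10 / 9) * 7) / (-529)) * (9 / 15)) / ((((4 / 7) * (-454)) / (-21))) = -10945539329 / 1763298772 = -6.21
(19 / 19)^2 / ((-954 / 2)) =-1 / 477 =-0.00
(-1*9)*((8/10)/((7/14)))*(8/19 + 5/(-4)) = 1134/95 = 11.94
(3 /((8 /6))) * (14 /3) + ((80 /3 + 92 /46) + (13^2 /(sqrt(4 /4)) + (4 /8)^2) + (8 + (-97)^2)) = 115505 /12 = 9625.42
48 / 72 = 2 / 3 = 0.67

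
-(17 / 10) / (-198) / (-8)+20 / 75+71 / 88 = 16987 / 15840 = 1.07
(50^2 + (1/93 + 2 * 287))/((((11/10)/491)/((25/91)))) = 2699395250/7161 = 376957.86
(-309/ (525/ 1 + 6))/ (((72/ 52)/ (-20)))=13390/ 1593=8.41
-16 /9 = -1.78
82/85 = 0.96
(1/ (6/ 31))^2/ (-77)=-961/ 2772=-0.35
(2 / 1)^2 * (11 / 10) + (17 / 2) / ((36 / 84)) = 727 / 30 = 24.23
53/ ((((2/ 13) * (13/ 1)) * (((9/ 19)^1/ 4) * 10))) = 1007/ 45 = 22.38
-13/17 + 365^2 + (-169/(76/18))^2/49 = 160288366369/1202852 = 133256.93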